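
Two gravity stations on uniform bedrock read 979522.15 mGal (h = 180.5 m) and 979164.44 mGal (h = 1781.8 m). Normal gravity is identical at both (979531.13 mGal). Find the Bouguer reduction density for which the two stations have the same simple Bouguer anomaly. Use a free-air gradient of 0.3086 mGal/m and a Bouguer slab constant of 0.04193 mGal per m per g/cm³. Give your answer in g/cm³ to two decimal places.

2.03

Δg_obs = 979164.44 − 979522.15 = -357.71 mGal over Δh = 1781.8 − 180.5 = 1601.3 m
Equal Bouguer anomalies ⇒ Δg_obs + (0.3086 − 0.04193ρ)·Δh = 0
0.3086 − 0.04193ρ = −Δg_obs/Δh = 0.22339
ρ = (0.3086 − 0.22339) / 0.04193 = 2.03 g/cm³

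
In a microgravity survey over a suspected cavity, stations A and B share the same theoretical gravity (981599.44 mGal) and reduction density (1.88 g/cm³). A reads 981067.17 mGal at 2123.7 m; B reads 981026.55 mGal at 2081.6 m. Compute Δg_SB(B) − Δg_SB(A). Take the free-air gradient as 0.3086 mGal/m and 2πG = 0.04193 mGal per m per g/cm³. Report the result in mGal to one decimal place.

Δg_SB(A) = 981067.17 − 981599.44 + 0.3086×2123.7 − 0.04193×1.88×2123.7 = -44.30 mGal
Δg_SB(B) = 981026.55 − 981599.44 + 0.3086×2081.6 − 0.04193×1.88×2081.6 = -94.60 mGal
Difference = -94.60 − (-44.30) = -50.30 mGal

-50.3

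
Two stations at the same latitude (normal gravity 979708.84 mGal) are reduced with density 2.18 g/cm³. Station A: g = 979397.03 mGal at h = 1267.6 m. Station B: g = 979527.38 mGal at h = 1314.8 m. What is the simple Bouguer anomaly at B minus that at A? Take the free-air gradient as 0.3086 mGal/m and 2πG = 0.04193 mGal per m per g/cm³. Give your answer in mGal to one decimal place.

140.6

Δg_SB(A) = 979397.03 − 979708.84 + 0.3086×1267.6 − 0.04193×2.18×1267.6 = -36.50 mGal
Δg_SB(B) = 979527.38 − 979708.84 + 0.3086×1314.8 − 0.04193×2.18×1314.8 = 104.10 mGal
Difference = 104.10 − (-36.50) = 140.60 mGal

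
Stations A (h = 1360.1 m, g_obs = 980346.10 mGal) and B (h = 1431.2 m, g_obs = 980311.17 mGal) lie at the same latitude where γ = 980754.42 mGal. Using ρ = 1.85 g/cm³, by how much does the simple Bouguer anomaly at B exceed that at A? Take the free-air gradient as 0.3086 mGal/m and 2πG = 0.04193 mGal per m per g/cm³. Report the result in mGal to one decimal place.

-18.5

Δg_SB(A) = 980346.10 − 980754.42 + 0.3086×1360.1 − 0.04193×1.85×1360.1 = -94.10 mGal
Δg_SB(B) = 980311.17 − 980754.42 + 0.3086×1431.2 − 0.04193×1.85×1431.2 = -112.60 mGal
Difference = -112.60 − (-94.10) = -18.50 mGal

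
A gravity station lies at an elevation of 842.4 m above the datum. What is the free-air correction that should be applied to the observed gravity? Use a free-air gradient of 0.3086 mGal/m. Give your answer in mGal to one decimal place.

260.0

Free-air correction = 0.3086 × 842.4 = 260.0 mGal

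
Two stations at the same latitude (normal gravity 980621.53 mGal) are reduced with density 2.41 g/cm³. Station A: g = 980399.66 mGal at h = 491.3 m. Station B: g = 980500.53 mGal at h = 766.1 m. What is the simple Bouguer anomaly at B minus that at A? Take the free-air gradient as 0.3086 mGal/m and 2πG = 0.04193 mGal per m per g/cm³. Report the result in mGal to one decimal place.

157.9

Δg_SB(A) = 980399.66 − 980621.53 + 0.3086×491.3 − 0.04193×2.41×491.3 = -119.90 mGal
Δg_SB(B) = 980500.53 − 980621.53 + 0.3086×766.1 − 0.04193×2.41×766.1 = 38.00 mGal
Difference = 38.00 − (-119.90) = 157.90 mGal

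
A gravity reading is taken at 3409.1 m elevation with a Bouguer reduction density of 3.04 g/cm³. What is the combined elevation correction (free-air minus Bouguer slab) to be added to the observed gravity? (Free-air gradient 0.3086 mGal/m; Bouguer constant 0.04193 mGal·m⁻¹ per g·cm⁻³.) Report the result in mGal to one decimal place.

617.5

Combined gradient = 0.3086 − 0.04193 × 3.04 = 0.1811328 mGal/m
Combined elevation correction = 0.1811328 × 3409.1 = 617.5 mGal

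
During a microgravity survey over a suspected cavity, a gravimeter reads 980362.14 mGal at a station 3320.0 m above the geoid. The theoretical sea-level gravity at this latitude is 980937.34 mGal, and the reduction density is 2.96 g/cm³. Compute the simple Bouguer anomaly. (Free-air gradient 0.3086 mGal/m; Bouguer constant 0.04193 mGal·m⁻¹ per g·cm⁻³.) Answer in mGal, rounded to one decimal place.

Free-air correction = 0.3086 × 3320.0 = 1024.55 mGal
Free-air anomaly = 980362.14 − 980937.34 + (1024.55) = 449.35 mGal
Bouguer slab correction = 0.04193 × 2.96 × 3320.0 = 412.05 mGal
Simple Bouguer anomaly = 449.35 − (412.05) = 37.30 mGal

37.3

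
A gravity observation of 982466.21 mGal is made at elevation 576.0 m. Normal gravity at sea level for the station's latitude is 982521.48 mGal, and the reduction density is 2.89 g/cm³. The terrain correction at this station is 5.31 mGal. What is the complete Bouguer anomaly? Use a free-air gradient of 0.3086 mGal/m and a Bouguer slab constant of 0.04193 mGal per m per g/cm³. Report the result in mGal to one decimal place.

58.0

Free-air correction = 0.3086 × 576.0 = 177.75 mGal
Free-air anomaly = 982466.21 − 982521.48 + (177.75) = 122.48 mGal
Bouguer slab correction = 0.04193 × 2.89 × 576.0 = 69.80 mGal
Simple Bouguer anomaly = 122.48 − (69.80) = 52.68 mGal
Complete Bouguer anomaly = 52.68 + 5.31 = 57.99 mGal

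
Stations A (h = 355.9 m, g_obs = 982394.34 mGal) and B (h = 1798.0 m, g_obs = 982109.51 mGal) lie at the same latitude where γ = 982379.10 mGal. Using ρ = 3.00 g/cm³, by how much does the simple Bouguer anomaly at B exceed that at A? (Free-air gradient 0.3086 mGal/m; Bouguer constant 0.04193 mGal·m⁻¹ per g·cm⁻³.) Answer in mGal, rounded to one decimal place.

Δg_SB(A) = 982394.34 − 982379.10 + 0.3086×355.9 − 0.04193×3.00×355.9 = 80.30 mGal
Δg_SB(B) = 982109.51 − 982379.10 + 0.3086×1798.0 − 0.04193×3.00×1798.0 = 59.10 mGal
Difference = 59.10 − (80.30) = -21.20 mGal

-21.2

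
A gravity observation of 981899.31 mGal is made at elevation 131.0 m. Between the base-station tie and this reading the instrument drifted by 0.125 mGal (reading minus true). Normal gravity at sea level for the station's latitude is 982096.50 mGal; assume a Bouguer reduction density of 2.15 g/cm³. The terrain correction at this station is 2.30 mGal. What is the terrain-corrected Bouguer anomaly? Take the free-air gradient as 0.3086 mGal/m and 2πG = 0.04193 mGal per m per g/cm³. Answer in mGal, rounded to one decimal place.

-166.4

Drift-corrected reading = 981899.31 − (0.125) = 981899.185 mGal
Free-air correction = 0.3086 × 131.0 = 40.43 mGal
Free-air anomaly = 981899.185 − 982096.50 + (40.43) = -156.885 mGal
Bouguer slab correction = 0.04193 × 2.15 × 131.0 = 11.81 mGal
Simple Bouguer anomaly = -156.885 − (11.81) = -168.695 mGal
Complete Bouguer anomaly = -168.695 + 2.30 = -166.395 mGal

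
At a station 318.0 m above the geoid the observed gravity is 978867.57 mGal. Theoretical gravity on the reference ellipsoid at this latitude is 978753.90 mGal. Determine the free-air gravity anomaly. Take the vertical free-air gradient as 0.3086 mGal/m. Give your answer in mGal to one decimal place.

Free-air correction = 0.3086 × 318.0 = 98.13 mGal
Free-air anomaly = 978867.57 − 978753.90 + (98.13) = 211.80 mGal

211.8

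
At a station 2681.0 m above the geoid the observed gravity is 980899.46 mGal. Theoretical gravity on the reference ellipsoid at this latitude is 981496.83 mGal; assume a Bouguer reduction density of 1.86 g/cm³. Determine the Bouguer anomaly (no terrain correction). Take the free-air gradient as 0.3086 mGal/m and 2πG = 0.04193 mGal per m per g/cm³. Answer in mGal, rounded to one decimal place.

Free-air correction = 0.3086 × 2681.0 = 827.36 mGal
Free-air anomaly = 980899.46 − 981496.83 + (827.36) = 229.99 mGal
Bouguer slab correction = 0.04193 × 1.86 × 2681.0 = 209.09 mGal
Simple Bouguer anomaly = 229.99 − (209.09) = 20.90 mGal

20.9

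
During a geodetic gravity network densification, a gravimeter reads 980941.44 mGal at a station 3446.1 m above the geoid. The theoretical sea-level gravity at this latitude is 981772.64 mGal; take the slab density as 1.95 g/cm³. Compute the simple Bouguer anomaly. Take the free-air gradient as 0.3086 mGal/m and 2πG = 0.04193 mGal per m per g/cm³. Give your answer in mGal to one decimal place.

Free-air correction = 0.3086 × 3446.1 = 1063.47 mGal
Free-air anomaly = 980941.44 − 981772.64 + (1063.47) = 232.27 mGal
Bouguer slab correction = 0.04193 × 1.95 × 3446.1 = 281.77 mGal
Simple Bouguer anomaly = 232.27 − (281.77) = -49.50 mGal

-49.5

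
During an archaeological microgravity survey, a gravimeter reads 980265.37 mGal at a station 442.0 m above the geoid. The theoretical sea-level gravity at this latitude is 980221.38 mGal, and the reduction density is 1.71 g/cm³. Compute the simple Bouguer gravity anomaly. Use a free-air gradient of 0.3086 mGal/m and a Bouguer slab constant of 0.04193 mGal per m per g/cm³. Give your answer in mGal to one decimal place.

148.7

Free-air correction = 0.3086 × 442.0 = 136.40 mGal
Free-air anomaly = 980265.37 − 980221.38 + (136.40) = 180.39 mGal
Bouguer slab correction = 0.04193 × 1.71 × 442.0 = 31.69 mGal
Simple Bouguer anomaly = 180.39 − (31.69) = 148.70 mGal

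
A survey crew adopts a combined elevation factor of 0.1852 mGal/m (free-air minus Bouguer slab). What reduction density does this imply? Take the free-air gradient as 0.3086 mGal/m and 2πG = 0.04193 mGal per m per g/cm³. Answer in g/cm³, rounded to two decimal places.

0.1852 = 0.3086 − 0.04193 × ρ
ρ = (0.3086 − 0.1852) / 0.04193 = 2.94 g/cm³

2.94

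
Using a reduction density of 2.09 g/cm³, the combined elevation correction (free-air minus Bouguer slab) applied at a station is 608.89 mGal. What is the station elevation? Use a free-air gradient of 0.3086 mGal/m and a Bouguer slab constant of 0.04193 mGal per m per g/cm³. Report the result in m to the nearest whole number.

Combined gradient = 0.3086 − 0.04193 × 2.09 = 0.2209663 mGal/m
h = 608.89 / 0.2209663 = 2755.58 m

2756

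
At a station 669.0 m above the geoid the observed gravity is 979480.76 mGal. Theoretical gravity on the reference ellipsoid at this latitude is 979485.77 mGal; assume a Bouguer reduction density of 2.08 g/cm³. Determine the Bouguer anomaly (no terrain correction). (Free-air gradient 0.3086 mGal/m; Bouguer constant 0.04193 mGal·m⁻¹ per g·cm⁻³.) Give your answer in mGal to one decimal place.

143.1

Free-air correction = 0.3086 × 669.0 = 206.45 mGal
Free-air anomaly = 979480.76 − 979485.77 + (206.45) = 201.44 mGal
Bouguer slab correction = 0.04193 × 2.08 × 669.0 = 58.35 mGal
Simple Bouguer anomaly = 201.44 − (58.35) = 143.09 mGal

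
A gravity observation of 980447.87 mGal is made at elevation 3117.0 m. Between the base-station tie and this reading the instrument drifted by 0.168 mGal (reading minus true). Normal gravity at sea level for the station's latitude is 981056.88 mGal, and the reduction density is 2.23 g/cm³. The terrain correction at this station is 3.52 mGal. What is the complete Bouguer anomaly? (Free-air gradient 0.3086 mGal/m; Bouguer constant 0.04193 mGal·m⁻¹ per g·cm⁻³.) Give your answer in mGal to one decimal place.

64.8

Drift-corrected reading = 980447.87 − (0.168) = 980447.702 mGal
Free-air correction = 0.3086 × 3117.0 = 961.91 mGal
Free-air anomaly = 980447.702 − 981056.88 + (961.91) = 352.732 mGal
Bouguer slab correction = 0.04193 × 2.23 × 3117.0 = 291.45 mGal
Simple Bouguer anomaly = 352.732 − (291.45) = 61.282 mGal
Complete Bouguer anomaly = 61.282 + 3.52 = 64.802 mGal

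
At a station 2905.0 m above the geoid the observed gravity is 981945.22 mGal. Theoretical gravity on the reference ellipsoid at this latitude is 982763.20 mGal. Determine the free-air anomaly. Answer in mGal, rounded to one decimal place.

78.5

Free-air correction = 0.3086 × 2905.0 = 896.48 mGal
Free-air anomaly = 981945.22 − 982763.20 + (896.48) = 78.50 mGal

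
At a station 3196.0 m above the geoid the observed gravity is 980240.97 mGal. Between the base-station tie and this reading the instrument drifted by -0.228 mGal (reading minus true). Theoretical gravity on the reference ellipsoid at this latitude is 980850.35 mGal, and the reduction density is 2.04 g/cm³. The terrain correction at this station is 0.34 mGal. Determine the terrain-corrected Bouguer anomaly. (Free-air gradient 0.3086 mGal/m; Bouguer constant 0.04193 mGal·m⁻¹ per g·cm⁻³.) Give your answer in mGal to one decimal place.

104.1

Drift-corrected reading = 980240.97 − (-0.228) = 980241.198 mGal
Free-air correction = 0.3086 × 3196.0 = 986.29 mGal
Free-air anomaly = 980241.198 − 980850.35 + (986.29) = 377.138 mGal
Bouguer slab correction = 0.04193 × 2.04 × 3196.0 = 273.38 mGal
Simple Bouguer anomaly = 377.138 − (273.38) = 103.758 mGal
Complete Bouguer anomaly = 103.758 + 0.34 = 104.098 mGal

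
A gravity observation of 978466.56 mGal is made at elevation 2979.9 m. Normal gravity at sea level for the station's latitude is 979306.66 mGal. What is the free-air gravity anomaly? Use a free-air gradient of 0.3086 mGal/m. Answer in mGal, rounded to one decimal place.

Free-air correction = 0.3086 × 2979.9 = 919.60 mGal
Free-air anomaly = 978466.56 − 979306.66 + (919.60) = 79.50 mGal

79.5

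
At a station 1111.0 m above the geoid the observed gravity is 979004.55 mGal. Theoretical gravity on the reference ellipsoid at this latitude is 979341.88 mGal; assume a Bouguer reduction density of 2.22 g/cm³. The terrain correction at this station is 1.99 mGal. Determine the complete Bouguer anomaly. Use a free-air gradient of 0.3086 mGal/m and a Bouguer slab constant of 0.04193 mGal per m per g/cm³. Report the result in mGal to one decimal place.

-95.9

Free-air correction = 0.3086 × 1111.0 = 342.85 mGal
Free-air anomaly = 979004.55 − 979341.88 + (342.85) = 5.52 mGal
Bouguer slab correction = 0.04193 × 2.22 × 1111.0 = 103.42 mGal
Simple Bouguer anomaly = 5.52 − (103.42) = -97.90 mGal
Complete Bouguer anomaly = -97.90 + 1.99 = -95.91 mGal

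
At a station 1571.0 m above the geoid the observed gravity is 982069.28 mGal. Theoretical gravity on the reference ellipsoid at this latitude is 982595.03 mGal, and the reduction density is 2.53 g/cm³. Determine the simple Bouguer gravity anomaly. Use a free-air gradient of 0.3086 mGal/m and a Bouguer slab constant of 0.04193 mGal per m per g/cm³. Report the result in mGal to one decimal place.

-207.6

Free-air correction = 0.3086 × 1571.0 = 484.81 mGal
Free-air anomaly = 982069.28 − 982595.03 + (484.81) = -40.94 mGal
Bouguer slab correction = 0.04193 × 2.53 × 1571.0 = 166.66 mGal
Simple Bouguer anomaly = -40.94 − (166.66) = -207.60 mGal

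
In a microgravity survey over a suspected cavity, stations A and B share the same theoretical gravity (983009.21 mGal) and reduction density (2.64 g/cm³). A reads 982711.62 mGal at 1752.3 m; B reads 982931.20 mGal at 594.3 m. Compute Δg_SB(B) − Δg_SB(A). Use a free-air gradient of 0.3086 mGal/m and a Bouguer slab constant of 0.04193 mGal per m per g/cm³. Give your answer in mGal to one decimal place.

Δg_SB(A) = 982711.62 − 983009.21 + 0.3086×1752.3 − 0.04193×2.64×1752.3 = 49.20 mGal
Δg_SB(B) = 982931.20 − 983009.21 + 0.3086×594.3 − 0.04193×2.64×594.3 = 39.60 mGal
Difference = 39.60 − (49.20) = -9.60 mGal

-9.6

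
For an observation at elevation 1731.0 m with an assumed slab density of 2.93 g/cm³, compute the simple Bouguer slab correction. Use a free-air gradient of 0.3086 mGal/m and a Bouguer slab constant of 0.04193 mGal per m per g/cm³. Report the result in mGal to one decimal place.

212.7

Bouguer slab correction = 0.04193 × 2.93 × 1731.0 = 212.7 mGal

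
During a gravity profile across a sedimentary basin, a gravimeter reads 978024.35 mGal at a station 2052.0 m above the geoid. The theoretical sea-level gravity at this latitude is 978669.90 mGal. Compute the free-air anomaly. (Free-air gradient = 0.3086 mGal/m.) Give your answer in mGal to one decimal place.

-12.3

Free-air correction = 0.3086 × 2052.0 = 633.25 mGal
Free-air anomaly = 978024.35 − 978669.90 + (633.25) = -12.30 mGal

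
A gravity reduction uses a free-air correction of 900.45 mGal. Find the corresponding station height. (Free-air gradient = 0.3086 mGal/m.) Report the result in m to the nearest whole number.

h = 900.45 / 0.3086 = 2917.85 m

2918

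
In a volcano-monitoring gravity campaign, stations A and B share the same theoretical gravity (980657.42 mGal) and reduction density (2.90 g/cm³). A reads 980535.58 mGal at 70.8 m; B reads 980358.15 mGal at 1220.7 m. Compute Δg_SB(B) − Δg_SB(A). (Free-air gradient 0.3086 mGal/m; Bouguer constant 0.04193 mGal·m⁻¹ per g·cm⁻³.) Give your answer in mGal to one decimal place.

37.6

Δg_SB(A) = 980535.58 − 980657.42 + 0.3086×70.8 − 0.04193×2.90×70.8 = -108.60 mGal
Δg_SB(B) = 980358.15 − 980657.42 + 0.3086×1220.7 − 0.04193×2.90×1220.7 = -71.00 mGal
Difference = -71.00 − (-108.60) = 37.60 mGal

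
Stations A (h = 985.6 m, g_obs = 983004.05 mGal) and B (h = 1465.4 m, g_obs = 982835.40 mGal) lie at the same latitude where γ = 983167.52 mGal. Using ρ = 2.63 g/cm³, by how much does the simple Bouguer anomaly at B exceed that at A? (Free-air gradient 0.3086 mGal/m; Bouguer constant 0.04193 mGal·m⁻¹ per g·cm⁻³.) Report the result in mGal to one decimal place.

Δg_SB(A) = 983004.05 − 983167.52 + 0.3086×985.6 − 0.04193×2.63×985.6 = 32.00 mGal
Δg_SB(B) = 982835.40 − 983167.52 + 0.3086×1465.4 − 0.04193×2.63×1465.4 = -41.50 mGal
Difference = -41.50 − (32.00) = -73.50 mGal

-73.5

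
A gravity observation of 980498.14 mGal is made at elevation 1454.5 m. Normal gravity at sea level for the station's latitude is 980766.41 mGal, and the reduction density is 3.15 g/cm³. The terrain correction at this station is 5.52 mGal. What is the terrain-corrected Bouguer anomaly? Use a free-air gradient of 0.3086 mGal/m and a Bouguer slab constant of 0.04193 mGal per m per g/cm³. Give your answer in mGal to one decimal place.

-6.0

Free-air correction = 0.3086 × 1454.5 = 448.86 mGal
Free-air anomaly = 980498.14 − 980766.41 + (448.86) = 180.59 mGal
Bouguer slab correction = 0.04193 × 3.15 × 1454.5 = 192.11 mGal
Simple Bouguer anomaly = 180.59 − (192.11) = -11.52 mGal
Complete Bouguer anomaly = -11.52 + 5.52 = -6.00 mGal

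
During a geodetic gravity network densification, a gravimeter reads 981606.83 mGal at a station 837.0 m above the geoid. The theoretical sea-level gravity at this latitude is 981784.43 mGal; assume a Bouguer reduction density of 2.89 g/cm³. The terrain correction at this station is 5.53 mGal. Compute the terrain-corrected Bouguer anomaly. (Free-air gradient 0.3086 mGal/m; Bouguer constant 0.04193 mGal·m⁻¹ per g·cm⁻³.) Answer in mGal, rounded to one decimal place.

-15.2

Free-air correction = 0.3086 × 837.0 = 258.30 mGal
Free-air anomaly = 981606.83 − 981784.43 + (258.30) = 80.70 mGal
Bouguer slab correction = 0.04193 × 2.89 × 837.0 = 101.43 mGal
Simple Bouguer anomaly = 80.70 − (101.43) = -20.73 mGal
Complete Bouguer anomaly = -20.73 + 5.53 = -15.20 mGal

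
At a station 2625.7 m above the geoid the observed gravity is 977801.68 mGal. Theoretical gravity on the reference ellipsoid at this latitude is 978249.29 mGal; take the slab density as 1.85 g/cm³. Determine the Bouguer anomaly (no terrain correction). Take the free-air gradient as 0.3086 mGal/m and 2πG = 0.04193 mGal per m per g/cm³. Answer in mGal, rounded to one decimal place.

Free-air correction = 0.3086 × 2625.7 = 810.29 mGal
Free-air anomaly = 977801.68 − 978249.29 + (810.29) = 362.68 mGal
Bouguer slab correction = 0.04193 × 1.85 × 2625.7 = 203.68 mGal
Simple Bouguer anomaly = 362.68 − (203.68) = 159.00 mGal

159.0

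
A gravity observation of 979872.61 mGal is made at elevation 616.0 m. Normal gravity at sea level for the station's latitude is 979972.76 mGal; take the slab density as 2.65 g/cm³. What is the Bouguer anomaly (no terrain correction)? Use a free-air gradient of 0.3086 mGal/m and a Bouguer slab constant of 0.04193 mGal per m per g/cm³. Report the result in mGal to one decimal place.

21.5

Free-air correction = 0.3086 × 616.0 = 190.10 mGal
Free-air anomaly = 979872.61 − 979972.76 + (190.10) = 89.95 mGal
Bouguer slab correction = 0.04193 × 2.65 × 616.0 = 68.45 mGal
Simple Bouguer anomaly = 89.95 − (68.45) = 21.50 mGal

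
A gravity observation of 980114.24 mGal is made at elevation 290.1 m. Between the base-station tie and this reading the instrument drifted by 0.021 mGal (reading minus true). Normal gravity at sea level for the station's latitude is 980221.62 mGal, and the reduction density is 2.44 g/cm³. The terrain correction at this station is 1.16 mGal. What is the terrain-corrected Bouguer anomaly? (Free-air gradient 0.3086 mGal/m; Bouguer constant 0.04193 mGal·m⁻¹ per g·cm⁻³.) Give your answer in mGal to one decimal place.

-46.4

Drift-corrected reading = 980114.24 − (0.021) = 980114.219 mGal
Free-air correction = 0.3086 × 290.1 = 89.52 mGal
Free-air anomaly = 980114.219 − 980221.62 + (89.52) = -17.881 mGal
Bouguer slab correction = 0.04193 × 2.44 × 290.1 = 29.68 mGal
Simple Bouguer anomaly = -17.881 − (29.68) = -47.561 mGal
Complete Bouguer anomaly = -47.561 + 1.16 = -46.401 mGal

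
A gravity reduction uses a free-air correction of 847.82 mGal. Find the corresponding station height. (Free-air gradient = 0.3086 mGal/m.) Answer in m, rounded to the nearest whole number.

h = 847.82 / 0.3086 = 2747.31 m

2747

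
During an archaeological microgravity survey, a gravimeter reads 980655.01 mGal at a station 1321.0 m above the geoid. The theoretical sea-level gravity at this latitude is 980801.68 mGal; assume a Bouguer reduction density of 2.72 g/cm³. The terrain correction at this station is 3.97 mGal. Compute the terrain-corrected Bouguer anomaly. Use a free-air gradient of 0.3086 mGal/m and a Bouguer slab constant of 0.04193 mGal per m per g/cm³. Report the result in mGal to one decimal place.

114.3

Free-air correction = 0.3086 × 1321.0 = 407.66 mGal
Free-air anomaly = 980655.01 − 980801.68 + (407.66) = 260.99 mGal
Bouguer slab correction = 0.04193 × 2.72 × 1321.0 = 150.66 mGal
Simple Bouguer anomaly = 260.99 − (150.66) = 110.33 mGal
Complete Bouguer anomaly = 110.33 + 3.97 = 114.30 mGal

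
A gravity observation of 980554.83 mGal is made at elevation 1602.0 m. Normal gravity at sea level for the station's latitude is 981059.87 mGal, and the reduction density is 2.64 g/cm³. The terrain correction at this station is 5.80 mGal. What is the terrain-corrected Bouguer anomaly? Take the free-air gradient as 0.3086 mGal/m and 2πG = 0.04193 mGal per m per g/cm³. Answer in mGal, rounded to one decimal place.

-182.2

Free-air correction = 0.3086 × 1602.0 = 494.38 mGal
Free-air anomaly = 980554.83 − 981059.87 + (494.38) = -10.66 mGal
Bouguer slab correction = 0.04193 × 2.64 × 1602.0 = 177.33 mGal
Simple Bouguer anomaly = -10.66 − (177.33) = -187.99 mGal
Complete Bouguer anomaly = -187.99 + 5.80 = -182.19 mGal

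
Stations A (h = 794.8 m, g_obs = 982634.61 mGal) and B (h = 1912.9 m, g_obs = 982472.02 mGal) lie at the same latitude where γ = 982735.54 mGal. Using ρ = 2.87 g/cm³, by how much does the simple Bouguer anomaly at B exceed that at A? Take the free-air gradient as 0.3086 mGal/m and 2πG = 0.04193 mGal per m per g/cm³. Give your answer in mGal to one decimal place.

47.9

Δg_SB(A) = 982634.61 − 982735.54 + 0.3086×794.8 − 0.04193×2.87×794.8 = 48.70 mGal
Δg_SB(B) = 982472.02 − 982735.54 + 0.3086×1912.9 − 0.04193×2.87×1912.9 = 96.60 mGal
Difference = 96.60 − (48.70) = 47.90 mGal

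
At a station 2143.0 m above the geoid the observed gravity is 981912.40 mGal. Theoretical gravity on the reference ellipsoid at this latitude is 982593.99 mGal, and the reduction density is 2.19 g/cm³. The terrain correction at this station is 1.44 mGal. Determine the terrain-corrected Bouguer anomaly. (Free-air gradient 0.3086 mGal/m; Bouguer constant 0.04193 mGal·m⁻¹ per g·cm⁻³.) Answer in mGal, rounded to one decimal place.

-215.6

Free-air correction = 0.3086 × 2143.0 = 661.33 mGal
Free-air anomaly = 981912.40 − 982593.99 + (661.33) = -20.26 mGal
Bouguer slab correction = 0.04193 × 2.19 × 2143.0 = 196.78 mGal
Simple Bouguer anomaly = -20.26 − (196.78) = -217.04 mGal
Complete Bouguer anomaly = -217.04 + 1.44 = -215.60 mGal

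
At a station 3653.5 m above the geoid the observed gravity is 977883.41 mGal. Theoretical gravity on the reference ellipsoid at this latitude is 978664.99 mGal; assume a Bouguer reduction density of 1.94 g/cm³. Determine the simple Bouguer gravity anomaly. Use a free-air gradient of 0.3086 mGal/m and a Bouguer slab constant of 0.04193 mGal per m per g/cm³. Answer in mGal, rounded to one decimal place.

Free-air correction = 0.3086 × 3653.5 = 1127.47 mGal
Free-air anomaly = 977883.41 − 978664.99 + (1127.47) = 345.89 mGal
Bouguer slab correction = 0.04193 × 1.94 × 3653.5 = 297.19 mGal
Simple Bouguer anomaly = 345.89 − (297.19) = 48.70 mGal

48.7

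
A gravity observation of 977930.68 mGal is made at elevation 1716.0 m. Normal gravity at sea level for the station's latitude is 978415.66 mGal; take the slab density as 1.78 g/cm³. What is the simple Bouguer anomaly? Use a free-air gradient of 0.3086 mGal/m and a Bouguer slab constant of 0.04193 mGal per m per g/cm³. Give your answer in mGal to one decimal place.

-83.5

Free-air correction = 0.3086 × 1716.0 = 529.56 mGal
Free-air anomaly = 977930.68 − 978415.66 + (529.56) = 44.58 mGal
Bouguer slab correction = 0.04193 × 1.78 × 1716.0 = 128.07 mGal
Simple Bouguer anomaly = 44.58 − (128.07) = -83.49 mGal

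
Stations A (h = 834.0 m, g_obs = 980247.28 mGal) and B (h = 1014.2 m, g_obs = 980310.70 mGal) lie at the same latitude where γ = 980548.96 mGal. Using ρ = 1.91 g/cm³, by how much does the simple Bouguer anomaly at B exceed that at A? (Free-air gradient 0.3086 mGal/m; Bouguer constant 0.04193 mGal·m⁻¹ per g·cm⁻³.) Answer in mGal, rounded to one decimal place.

Δg_SB(A) = 980247.28 − 980548.96 + 0.3086×834.0 − 0.04193×1.91×834.0 = -111.10 mGal
Δg_SB(B) = 980310.70 − 980548.96 + 0.3086×1014.2 − 0.04193×1.91×1014.2 = -6.50 mGal
Difference = -6.50 − (-111.10) = 104.60 mGal

104.6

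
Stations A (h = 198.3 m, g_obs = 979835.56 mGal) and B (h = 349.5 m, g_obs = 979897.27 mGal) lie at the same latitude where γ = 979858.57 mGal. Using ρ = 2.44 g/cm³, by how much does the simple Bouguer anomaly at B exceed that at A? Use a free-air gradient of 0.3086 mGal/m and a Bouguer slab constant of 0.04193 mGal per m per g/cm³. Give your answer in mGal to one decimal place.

92.9

Δg_SB(A) = 979835.56 − 979858.57 + 0.3086×198.3 − 0.04193×2.44×198.3 = 17.90 mGal
Δg_SB(B) = 979897.27 − 979858.57 + 0.3086×349.5 − 0.04193×2.44×349.5 = 110.80 mGal
Difference = 110.80 − (17.90) = 92.90 mGal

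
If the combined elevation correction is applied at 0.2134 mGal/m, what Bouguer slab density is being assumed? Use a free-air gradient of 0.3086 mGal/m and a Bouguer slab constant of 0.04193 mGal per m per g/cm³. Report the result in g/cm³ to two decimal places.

2.27

0.2134 = 0.3086 − 0.04193 × ρ
ρ = (0.3086 − 0.2134) / 0.04193 = 2.27 g/cm³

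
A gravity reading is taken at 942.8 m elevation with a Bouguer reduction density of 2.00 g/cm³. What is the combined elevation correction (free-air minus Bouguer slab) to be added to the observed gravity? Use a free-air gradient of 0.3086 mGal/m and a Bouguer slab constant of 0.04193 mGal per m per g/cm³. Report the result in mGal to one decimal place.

Combined gradient = 0.3086 − 0.04193 × 2.00 = 0.2247400 mGal/m
Combined elevation correction = 0.2247400 × 942.8 = 211.9 mGal

211.9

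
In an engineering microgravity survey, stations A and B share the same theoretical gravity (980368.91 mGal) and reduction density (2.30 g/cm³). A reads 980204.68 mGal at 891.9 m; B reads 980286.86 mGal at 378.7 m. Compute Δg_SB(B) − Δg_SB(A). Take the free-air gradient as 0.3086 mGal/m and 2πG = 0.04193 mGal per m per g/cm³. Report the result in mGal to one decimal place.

-26.7

Δg_SB(A) = 980204.68 − 980368.91 + 0.3086×891.9 − 0.04193×2.30×891.9 = 25.00 mGal
Δg_SB(B) = 980286.86 − 980368.91 + 0.3086×378.7 − 0.04193×2.30×378.7 = -1.70 mGal
Difference = -1.70 − (25.00) = -26.70 mGal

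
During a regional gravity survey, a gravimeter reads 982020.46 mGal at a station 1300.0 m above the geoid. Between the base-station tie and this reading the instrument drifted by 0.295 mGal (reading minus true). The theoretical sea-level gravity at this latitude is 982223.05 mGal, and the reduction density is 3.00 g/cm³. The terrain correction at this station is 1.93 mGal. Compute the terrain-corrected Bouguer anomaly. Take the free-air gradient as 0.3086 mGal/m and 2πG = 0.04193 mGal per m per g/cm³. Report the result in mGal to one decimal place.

Drift-corrected reading = 982020.46 − (0.295) = 982020.165 mGal
Free-air correction = 0.3086 × 1300.0 = 401.18 mGal
Free-air anomaly = 982020.165 − 982223.05 + (401.18) = 198.295 mGal
Bouguer slab correction = 0.04193 × 3.00 × 1300.0 = 163.53 mGal
Simple Bouguer anomaly = 198.295 − (163.53) = 34.765 mGal
Complete Bouguer anomaly = 34.765 + 1.93 = 36.695 mGal

36.7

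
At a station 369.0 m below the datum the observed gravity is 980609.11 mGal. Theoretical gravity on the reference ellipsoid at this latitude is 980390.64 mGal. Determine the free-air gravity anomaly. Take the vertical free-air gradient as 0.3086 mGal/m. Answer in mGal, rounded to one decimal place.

Free-air correction = 0.3086 × -369.0 = -113.87 mGal
Free-air anomaly = 980609.11 − 980390.64 + (-113.87) = 104.60 mGal

104.6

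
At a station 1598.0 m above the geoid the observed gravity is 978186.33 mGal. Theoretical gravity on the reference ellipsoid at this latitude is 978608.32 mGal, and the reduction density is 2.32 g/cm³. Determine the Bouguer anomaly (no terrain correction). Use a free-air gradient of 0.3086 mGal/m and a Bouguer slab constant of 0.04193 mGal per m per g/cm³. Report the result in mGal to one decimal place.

-84.3

Free-air correction = 0.3086 × 1598.0 = 493.14 mGal
Free-air anomaly = 978186.33 − 978608.32 + (493.14) = 71.15 mGal
Bouguer slab correction = 0.04193 × 2.32 × 1598.0 = 155.45 mGal
Simple Bouguer anomaly = 71.15 − (155.45) = -84.30 mGal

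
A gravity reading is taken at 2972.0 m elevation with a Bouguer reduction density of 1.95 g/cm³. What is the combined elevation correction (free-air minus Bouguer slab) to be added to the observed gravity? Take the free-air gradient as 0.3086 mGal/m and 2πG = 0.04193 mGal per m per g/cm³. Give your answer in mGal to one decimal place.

Combined gradient = 0.3086 − 0.04193 × 1.95 = 0.2268365 mGal/m
Combined elevation correction = 0.2268365 × 2972.0 = 674.2 mGal

674.2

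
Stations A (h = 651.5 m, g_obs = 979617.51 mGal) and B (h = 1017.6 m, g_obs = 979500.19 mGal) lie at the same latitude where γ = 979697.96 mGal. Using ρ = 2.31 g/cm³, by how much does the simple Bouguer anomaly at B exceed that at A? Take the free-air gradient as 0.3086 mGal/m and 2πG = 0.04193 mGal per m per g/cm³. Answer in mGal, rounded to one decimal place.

Δg_SB(A) = 979617.51 − 979697.96 + 0.3086×651.5 − 0.04193×2.31×651.5 = 57.50 mGal
Δg_SB(B) = 979500.19 − 979697.96 + 0.3086×1017.6 − 0.04193×2.31×1017.6 = 17.70 mGal
Difference = 17.70 − (57.50) = -39.80 mGal

-39.8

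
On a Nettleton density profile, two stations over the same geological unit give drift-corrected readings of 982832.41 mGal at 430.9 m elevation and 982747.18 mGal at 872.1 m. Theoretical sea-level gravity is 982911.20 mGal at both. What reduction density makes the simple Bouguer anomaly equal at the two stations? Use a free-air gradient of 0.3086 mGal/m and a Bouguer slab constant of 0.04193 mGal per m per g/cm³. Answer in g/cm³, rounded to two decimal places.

Δg_obs = 982747.18 − 982832.41 = -85.23 mGal over Δh = 872.1 − 430.9 = 441.2 m
Equal Bouguer anomalies ⇒ Δg_obs + (0.3086 − 0.04193ρ)·Δh = 0
0.3086 − 0.04193ρ = −Δg_obs/Δh = 0.19318
ρ = (0.3086 − 0.19318) / 0.04193 = 2.75 g/cm³

2.75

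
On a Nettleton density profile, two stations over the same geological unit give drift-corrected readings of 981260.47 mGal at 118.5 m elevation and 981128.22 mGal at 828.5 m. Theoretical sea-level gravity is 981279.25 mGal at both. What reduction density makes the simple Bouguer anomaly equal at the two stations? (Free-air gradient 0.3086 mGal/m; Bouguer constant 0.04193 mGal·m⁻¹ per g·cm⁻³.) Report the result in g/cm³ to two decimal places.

2.92

Δg_obs = 981128.22 − 981260.47 = -132.25 mGal over Δh = 828.5 − 118.5 = 710.0 m
Equal Bouguer anomalies ⇒ Δg_obs + (0.3086 − 0.04193ρ)·Δh = 0
0.3086 − 0.04193ρ = −Δg_obs/Δh = 0.18627
ρ = (0.3086 − 0.18627) / 0.04193 = 2.92 g/cm³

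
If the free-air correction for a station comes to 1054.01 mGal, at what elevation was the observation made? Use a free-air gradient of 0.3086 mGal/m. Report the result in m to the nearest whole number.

3415

h = 1054.01 / 0.3086 = 3415.46 m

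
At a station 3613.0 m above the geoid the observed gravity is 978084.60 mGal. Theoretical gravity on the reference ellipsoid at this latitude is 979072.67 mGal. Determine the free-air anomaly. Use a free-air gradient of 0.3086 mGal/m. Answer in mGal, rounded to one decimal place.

Free-air correction = 0.3086 × 3613.0 = 1114.97 mGal
Free-air anomaly = 978084.60 − 979072.67 + (1114.97) = 126.90 mGal

126.9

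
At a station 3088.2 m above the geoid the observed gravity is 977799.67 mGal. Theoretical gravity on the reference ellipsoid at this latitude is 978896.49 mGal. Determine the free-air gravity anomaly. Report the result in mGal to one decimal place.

Free-air correction = 0.3086 × 3088.2 = 953.02 mGal
Free-air anomaly = 977799.67 − 978896.49 + (953.02) = -143.80 mGal

-143.8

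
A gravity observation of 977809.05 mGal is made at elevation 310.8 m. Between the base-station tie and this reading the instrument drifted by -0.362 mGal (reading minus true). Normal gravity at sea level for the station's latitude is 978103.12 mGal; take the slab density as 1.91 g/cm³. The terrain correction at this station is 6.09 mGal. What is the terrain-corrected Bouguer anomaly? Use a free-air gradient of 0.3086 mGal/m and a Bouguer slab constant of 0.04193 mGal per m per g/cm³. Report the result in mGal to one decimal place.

-216.6

Drift-corrected reading = 977809.05 − (-0.362) = 977809.412 mGal
Free-air correction = 0.3086 × 310.8 = 95.91 mGal
Free-air anomaly = 977809.412 − 978103.12 + (95.91) = -197.798 mGal
Bouguer slab correction = 0.04193 × 1.91 × 310.8 = 24.89 mGal
Simple Bouguer anomaly = -197.798 − (24.89) = -222.688 mGal
Complete Bouguer anomaly = -222.688 + 6.09 = -216.598 mGal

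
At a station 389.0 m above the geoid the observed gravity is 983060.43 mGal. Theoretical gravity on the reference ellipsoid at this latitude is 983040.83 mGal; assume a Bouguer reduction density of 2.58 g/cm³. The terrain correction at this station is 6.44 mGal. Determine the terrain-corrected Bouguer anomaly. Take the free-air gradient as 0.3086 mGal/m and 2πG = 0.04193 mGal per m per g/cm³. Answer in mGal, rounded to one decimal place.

Free-air correction = 0.3086 × 389.0 = 120.05 mGal
Free-air anomaly = 983060.43 − 983040.83 + (120.05) = 139.65 mGal
Bouguer slab correction = 0.04193 × 2.58 × 389.0 = 42.08 mGal
Simple Bouguer anomaly = 139.65 − (42.08) = 97.57 mGal
Complete Bouguer anomaly = 97.57 + 6.44 = 104.01 mGal

104.0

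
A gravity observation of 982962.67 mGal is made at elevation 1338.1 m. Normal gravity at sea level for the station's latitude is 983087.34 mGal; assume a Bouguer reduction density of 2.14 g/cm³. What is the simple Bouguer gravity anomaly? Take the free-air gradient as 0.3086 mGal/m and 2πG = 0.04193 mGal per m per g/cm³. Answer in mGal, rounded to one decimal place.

Free-air correction = 0.3086 × 1338.1 = 412.94 mGal
Free-air anomaly = 982962.67 − 983087.34 + (412.94) = 288.27 mGal
Bouguer slab correction = 0.04193 × 2.14 × 1338.1 = 120.07 mGal
Simple Bouguer anomaly = 288.27 − (120.07) = 168.20 mGal

168.2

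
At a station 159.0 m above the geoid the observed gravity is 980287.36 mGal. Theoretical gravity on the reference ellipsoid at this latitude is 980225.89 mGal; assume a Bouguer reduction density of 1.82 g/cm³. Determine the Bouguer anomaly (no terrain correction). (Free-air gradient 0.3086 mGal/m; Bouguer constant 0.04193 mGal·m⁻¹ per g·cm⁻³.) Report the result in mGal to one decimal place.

Free-air correction = 0.3086 × 159.0 = 49.07 mGal
Free-air anomaly = 980287.36 − 980225.89 + (49.07) = 110.54 mGal
Bouguer slab correction = 0.04193 × 1.82 × 159.0 = 12.13 mGal
Simple Bouguer anomaly = 110.54 − (12.13) = 98.41 mGal

98.4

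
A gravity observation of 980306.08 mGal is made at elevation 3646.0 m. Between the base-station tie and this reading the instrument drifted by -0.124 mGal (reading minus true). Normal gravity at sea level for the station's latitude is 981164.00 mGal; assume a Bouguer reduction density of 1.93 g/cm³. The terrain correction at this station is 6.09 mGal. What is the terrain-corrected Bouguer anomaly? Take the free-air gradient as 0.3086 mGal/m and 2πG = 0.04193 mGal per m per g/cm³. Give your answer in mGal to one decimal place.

-21.6

Drift-corrected reading = 980306.08 − (-0.124) = 980306.204 mGal
Free-air correction = 0.3086 × 3646.0 = 1125.16 mGal
Free-air anomaly = 980306.204 − 981164.00 + (1125.16) = 267.364 mGal
Bouguer slab correction = 0.04193 × 1.93 × 3646.0 = 295.05 mGal
Simple Bouguer anomaly = 267.364 − (295.05) = -27.686 mGal
Complete Bouguer anomaly = -27.686 + 6.09 = -21.596 mGal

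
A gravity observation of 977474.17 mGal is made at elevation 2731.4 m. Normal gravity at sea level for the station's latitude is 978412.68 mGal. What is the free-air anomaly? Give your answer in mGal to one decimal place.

-95.6

Free-air correction = 0.3086 × 2731.4 = 842.91 mGal
Free-air anomaly = 977474.17 − 978412.68 + (842.91) = -95.60 mGal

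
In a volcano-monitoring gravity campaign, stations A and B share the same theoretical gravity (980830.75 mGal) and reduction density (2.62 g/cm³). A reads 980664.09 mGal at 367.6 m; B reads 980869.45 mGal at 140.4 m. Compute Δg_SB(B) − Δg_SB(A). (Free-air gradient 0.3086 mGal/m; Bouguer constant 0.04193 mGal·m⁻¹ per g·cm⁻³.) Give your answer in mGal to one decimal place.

Δg_SB(A) = 980664.09 − 980830.75 + 0.3086×367.6 − 0.04193×2.62×367.6 = -93.60 mGal
Δg_SB(B) = 980869.45 − 980830.75 + 0.3086×140.4 − 0.04193×2.62×140.4 = 66.60 mGal
Difference = 66.60 − (-93.60) = 160.20 mGal

160.2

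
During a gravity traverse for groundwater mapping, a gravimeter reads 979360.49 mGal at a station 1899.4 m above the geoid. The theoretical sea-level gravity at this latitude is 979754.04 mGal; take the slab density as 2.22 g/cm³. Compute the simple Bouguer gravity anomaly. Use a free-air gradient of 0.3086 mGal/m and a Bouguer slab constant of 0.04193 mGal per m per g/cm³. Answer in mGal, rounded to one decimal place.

15.8

Free-air correction = 0.3086 × 1899.4 = 586.15 mGal
Free-air anomaly = 979360.49 − 979754.04 + (586.15) = 192.60 mGal
Bouguer slab correction = 0.04193 × 2.22 × 1899.4 = 176.80 mGal
Simple Bouguer anomaly = 192.60 − (176.80) = 15.80 mGal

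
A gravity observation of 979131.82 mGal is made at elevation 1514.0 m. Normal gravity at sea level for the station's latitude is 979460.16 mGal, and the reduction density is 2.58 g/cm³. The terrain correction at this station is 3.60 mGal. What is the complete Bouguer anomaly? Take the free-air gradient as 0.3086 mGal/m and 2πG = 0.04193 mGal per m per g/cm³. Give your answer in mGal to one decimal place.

Free-air correction = 0.3086 × 1514.0 = 467.22 mGal
Free-air anomaly = 979131.82 − 979460.16 + (467.22) = 138.88 mGal
Bouguer slab correction = 0.04193 × 2.58 × 1514.0 = 163.78 mGal
Simple Bouguer anomaly = 138.88 − (163.78) = -24.90 mGal
Complete Bouguer anomaly = -24.90 + 3.60 = -21.30 mGal

-21.3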